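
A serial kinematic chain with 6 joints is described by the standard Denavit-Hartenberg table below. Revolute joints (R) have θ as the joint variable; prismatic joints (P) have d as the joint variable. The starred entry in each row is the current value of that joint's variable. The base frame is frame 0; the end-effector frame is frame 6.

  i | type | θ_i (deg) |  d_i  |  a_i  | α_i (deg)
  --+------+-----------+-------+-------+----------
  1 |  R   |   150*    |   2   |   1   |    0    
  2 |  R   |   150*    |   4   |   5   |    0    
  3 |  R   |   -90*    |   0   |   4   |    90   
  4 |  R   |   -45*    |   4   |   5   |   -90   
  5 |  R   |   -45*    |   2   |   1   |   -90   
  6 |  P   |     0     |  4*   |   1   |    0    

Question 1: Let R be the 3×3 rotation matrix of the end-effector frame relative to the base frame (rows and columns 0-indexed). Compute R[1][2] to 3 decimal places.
-0.862

End-effector z-axis (col 2 of R) = (-0.0795,-0.8624,-0.5000)
R[1][2] = -0.8624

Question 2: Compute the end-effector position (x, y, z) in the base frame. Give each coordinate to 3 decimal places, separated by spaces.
-10.008 -7.566 0.879

after link 1: o_1 = (-0.8660, 0.5000, 2.0000)
after link 2: o_2 = (1.6340, -3.8301, 6.0000)
after link 3: o_3 = (-1.8301, -5.8301, 6.0000)
after link 4: o_4 = (-6.8920, -4.1338, 2.4645)
after link 5: o_5 = (-8.9033, -4.4785, 3.3787)
after link 6: o_6 = (-10.0077, -7.5656, 0.8787)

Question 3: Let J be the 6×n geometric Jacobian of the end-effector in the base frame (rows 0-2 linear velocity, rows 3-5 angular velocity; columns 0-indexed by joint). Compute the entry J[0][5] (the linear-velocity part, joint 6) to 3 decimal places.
prismatic axis z_5 = (-0.0795,-0.8624,-0.5000)
J_v[:, 5] = z_5; J_ω[:, 5] = (0,0,0)
entry J[0][5] = -0.0795

-0.079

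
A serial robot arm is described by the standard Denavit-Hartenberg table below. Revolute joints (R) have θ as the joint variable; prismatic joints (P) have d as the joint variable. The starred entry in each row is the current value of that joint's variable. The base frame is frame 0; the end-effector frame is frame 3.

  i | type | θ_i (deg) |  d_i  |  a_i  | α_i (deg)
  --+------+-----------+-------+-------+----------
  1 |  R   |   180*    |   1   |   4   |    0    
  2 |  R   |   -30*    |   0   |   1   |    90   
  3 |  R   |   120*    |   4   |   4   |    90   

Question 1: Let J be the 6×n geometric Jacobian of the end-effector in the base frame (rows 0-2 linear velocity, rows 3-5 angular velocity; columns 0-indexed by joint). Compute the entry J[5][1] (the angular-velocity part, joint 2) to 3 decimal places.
axis z_1 = (0.0000,0.0000,1.0000); lever o_n−o_1 = (2.8660,2.9641,3.4641)
cross product → J_v[:, 1] = (-2.9641,2.8660,0.0000)
J_ω[:, 1] = z_1
entry J[5][1] = 1.0000

1.000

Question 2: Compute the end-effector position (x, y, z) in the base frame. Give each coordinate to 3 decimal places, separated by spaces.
after link 1: o_1 = (-4.0000, 0.0000, 1.0000)
after link 2: o_2 = (-4.8660, 0.5000, 1.0000)
after link 3: o_3 = (-1.1340, 2.9641, 4.4641)

-1.134 2.964 4.464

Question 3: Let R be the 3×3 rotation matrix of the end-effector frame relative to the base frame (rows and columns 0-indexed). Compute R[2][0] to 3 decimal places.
End-effector x-axis (col 0 of R) = (0.4330,-0.2500,0.8660)
R[2][0] = 0.8660

0.866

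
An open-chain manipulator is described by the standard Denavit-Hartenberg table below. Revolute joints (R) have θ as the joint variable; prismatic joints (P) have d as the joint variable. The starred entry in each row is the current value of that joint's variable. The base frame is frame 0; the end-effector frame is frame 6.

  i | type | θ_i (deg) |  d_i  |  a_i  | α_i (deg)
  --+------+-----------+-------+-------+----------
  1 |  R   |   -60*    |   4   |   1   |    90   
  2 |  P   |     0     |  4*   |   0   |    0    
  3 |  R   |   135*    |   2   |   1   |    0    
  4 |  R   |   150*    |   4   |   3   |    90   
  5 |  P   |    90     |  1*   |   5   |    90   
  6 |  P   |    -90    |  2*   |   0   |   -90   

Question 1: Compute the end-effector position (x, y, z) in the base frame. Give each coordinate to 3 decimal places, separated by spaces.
after link 1: o_1 = (0.5000, -0.8660, 4.0000)
after link 2: o_2 = (-2.9641, -2.8660, 4.0000)
after link 3: o_3 = (-5.0497, -3.2537, 4.7071)
after link 4: o_4 = (-8.1256, -5.9261, 1.8093)
after link 5: o_5 = (-12.9387, -7.5896, 1.5505)
after link 6: o_6 = (-12.6798, -8.0379, -0.3813)

-12.680 -8.038 -0.381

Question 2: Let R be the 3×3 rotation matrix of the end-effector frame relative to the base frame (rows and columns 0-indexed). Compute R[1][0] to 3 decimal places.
-0.837

End-effector x-axis (col 0 of R) = (0.4830,-0.8365,0.2588)
R[1][0] = -0.8365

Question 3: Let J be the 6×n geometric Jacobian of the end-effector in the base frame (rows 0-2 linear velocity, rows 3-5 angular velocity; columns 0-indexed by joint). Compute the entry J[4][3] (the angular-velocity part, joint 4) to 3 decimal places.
axis z_3 = (-0.8660,-0.5000,0.0000); lever o_n−o_3 = (-7.6301,-4.7842,-5.0884)
cross product → J_v[:, 3] = (2.5442,-4.4067,0.3282)
J_ω[:, 3] = z_3
entry J[4][3] = -0.5000

-0.500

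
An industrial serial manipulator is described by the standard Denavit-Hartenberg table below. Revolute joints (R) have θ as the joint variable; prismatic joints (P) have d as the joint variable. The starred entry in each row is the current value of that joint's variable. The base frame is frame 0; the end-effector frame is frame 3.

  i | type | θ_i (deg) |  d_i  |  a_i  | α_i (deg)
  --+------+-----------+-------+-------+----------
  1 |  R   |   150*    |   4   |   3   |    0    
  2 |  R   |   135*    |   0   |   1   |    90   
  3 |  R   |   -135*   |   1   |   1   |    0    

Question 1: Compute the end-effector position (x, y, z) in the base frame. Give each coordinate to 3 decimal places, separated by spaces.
after link 1: o_1 = (-2.5981, 1.5000, 4.0000)
after link 2: o_2 = (-2.3393, 0.5341, 4.0000)
after link 3: o_3 = (-3.4882, 0.9583, 3.2929)

-3.488 0.958 3.293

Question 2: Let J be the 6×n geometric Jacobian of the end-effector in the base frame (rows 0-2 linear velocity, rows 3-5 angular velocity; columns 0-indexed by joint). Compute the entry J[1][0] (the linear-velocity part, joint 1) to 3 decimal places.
axis z_0 = ẑ; lever o_n−o_0 = (-3.4882,0.9583,3.2929)
cross product → J_v[:, 0] = (-0.9583,-3.4882,0.0000)
J_ω[:, 0] = z_0
entry J[1][0] = -3.4882

-3.488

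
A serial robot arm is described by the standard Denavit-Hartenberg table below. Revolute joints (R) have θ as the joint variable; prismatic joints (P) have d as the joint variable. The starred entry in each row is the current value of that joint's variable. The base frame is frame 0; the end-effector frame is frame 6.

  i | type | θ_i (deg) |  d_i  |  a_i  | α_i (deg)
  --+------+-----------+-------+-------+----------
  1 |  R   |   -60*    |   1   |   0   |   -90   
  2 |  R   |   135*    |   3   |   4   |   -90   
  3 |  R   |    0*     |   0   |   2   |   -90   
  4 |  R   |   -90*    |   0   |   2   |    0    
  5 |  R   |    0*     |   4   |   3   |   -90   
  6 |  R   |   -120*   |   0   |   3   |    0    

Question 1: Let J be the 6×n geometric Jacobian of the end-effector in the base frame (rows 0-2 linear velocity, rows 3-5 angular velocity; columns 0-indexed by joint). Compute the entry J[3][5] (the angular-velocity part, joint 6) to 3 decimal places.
-0.354

axis z_5 = (-0.3536,0.6124,-0.7071); lever o_n−o_5 = (-1.7197,-2.2176,-1.0607)
cross product → J_v[:, 5] = (-2.2176,0.8410,1.8371)
J_ω[:, 5] = z_5
entry J[3][5] = -0.3536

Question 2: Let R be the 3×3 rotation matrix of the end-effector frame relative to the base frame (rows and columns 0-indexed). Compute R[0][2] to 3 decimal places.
End-effector z-axis (col 2 of R) = (-0.3536,0.6124,-0.7071)
R[0][2] = -0.3536

-0.354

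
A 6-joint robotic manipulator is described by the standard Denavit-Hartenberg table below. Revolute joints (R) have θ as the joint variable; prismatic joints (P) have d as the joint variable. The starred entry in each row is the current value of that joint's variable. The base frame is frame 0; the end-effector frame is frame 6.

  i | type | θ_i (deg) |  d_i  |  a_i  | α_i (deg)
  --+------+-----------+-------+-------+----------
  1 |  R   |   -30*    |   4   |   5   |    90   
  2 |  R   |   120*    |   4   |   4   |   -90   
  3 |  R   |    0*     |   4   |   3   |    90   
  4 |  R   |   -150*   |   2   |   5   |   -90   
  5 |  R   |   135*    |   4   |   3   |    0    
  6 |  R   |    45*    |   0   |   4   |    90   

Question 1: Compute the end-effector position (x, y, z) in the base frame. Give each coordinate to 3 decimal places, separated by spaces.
after link 1: o_1 = (4.3301, -2.5000, 4.0000)
after link 2: o_2 = (0.5981, -4.9641, 7.4641)
after link 3: o_3 = (-3.7010, -2.4821, 8.0622)
after link 4: o_4 = (-0.9510, -6.3792, 5.5622)
after link 5: o_5 = (0.2508, -4.6235, 10.0869)
after link 6: o_6 = (-2.7492, -2.8914, 12.0869)

-2.749 -2.891 12.087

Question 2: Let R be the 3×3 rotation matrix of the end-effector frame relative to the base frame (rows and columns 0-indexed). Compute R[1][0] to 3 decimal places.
End-effector x-axis (col 0 of R) = (-0.7500,0.4330,0.5000)
R[1][0] = 0.4330

0.433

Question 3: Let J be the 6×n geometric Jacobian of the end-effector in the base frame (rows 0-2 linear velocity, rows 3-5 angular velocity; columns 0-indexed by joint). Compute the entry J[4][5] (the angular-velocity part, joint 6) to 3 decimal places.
-0.250

axis z_5 = (0.4330,-0.2500,0.8660); lever o_n−o_5 = (-3.0000,1.7321,2.0000)
cross product → J_v[:, 5] = (-2.0000,-3.4641,0.0000)
J_ω[:, 5] = z_5
entry J[4][5] = -0.2500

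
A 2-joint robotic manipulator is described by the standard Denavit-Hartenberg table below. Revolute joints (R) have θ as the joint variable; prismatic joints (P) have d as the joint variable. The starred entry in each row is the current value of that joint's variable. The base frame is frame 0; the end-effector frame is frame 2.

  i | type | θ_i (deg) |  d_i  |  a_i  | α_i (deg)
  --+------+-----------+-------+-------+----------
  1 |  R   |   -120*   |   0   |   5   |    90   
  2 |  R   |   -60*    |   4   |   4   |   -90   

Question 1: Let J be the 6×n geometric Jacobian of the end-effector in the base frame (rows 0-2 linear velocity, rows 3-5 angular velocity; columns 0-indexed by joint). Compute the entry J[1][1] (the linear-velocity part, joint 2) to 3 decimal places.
axis z_1 = (-0.8660,0.5000,0.0000); lever o_n−o_1 = (-4.4641,0.2679,-3.4641)
cross product → J_v[:, 1] = (-1.7321,-3.0000,2.0000)
J_ω[:, 1] = z_1
entry J[1][1] = -3.0000

-3.000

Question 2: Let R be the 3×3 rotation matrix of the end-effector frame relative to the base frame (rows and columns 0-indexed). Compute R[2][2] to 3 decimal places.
0.500

End-effector z-axis (col 2 of R) = (-0.4330,-0.7500,0.5000)
R[2][2] = 0.5000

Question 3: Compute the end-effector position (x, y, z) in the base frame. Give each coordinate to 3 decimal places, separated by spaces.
-6.964 -4.062 -3.464

after link 1: o_1 = (-2.5000, -4.3301, 0.0000)
after link 2: o_2 = (-6.9641, -4.0622, -3.4641)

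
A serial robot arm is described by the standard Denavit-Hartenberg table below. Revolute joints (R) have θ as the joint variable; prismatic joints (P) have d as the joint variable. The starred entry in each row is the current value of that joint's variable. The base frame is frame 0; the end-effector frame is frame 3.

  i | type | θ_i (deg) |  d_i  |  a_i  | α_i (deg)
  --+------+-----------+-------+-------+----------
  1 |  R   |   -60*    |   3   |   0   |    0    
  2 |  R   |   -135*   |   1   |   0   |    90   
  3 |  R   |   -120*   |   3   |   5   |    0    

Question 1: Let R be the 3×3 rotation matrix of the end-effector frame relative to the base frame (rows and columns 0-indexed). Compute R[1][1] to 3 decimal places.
0.224

End-effector y-axis (col 1 of R) = (-0.8365,0.2241,-0.5000)
R[1][1] = 0.2241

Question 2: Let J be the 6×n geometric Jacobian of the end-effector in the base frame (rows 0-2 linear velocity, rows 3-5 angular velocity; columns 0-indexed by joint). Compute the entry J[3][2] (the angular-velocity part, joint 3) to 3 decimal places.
axis z_2 = (0.2588,0.9659,0.0000); lever o_n−o_2 = (3.1913,2.2507,-4.3301)
cross product → J_v[:, 2] = (-4.1826,1.1207,-2.5000)
J_ω[:, 2] = z_2
entry J[3][2] = 0.2588

0.259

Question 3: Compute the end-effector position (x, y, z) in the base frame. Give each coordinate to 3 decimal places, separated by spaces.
after link 1: o_1 = (0.0000, 0.0000, 3.0000)
after link 2: o_2 = (0.0000, 0.0000, 4.0000)
after link 3: o_3 = (3.1913, 2.2507, -0.3301)

3.191 2.251 -0.330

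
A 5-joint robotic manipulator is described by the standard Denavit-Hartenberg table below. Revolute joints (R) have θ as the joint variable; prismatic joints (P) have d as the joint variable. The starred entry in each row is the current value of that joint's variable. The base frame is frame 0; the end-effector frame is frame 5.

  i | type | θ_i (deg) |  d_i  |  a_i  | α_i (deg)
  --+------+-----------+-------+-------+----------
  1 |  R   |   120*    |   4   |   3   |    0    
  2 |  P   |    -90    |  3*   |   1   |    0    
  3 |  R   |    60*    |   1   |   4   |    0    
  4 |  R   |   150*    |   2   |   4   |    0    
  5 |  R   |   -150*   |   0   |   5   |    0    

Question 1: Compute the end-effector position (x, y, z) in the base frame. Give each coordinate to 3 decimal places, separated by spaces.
after link 1: o_1 = (-1.5000, 2.5981, 4.0000)
after link 2: o_2 = (-0.6340, 3.0981, 7.0000)
after link 3: o_3 = (-0.6340, 7.0981, 8.0000)
after link 4: o_4 = (-2.6340, 3.6340, 10.0000)
after link 5: o_5 = (-2.6340, 8.6340, 10.0000)

-2.634 8.634 10.000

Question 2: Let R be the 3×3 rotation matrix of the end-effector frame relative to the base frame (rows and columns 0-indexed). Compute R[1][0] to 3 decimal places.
End-effector x-axis (col 0 of R) = (0.0000,1.0000,0.0000)
R[1][0] = 1.0000

1.000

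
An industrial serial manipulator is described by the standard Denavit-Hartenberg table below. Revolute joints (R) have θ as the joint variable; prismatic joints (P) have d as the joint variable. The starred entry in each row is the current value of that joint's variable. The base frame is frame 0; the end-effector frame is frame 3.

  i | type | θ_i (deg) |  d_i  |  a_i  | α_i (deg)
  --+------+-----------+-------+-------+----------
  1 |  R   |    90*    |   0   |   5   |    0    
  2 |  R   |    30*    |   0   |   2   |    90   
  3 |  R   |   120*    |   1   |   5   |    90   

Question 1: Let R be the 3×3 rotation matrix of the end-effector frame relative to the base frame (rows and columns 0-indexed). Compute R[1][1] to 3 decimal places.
0.500

End-effector y-axis (col 1 of R) = (0.8660,0.5000,0.0000)
R[1][1] = 0.5000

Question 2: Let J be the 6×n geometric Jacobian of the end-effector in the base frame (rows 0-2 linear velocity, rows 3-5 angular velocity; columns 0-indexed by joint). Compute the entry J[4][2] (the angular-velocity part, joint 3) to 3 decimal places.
axis z_2 = (0.8660,0.5000,0.0000); lever o_n−o_2 = (2.1160,-1.6651,4.3301)
cross product → J_v[:, 2] = (2.1651,-3.7500,-2.5000)
J_ω[:, 2] = z_2
entry J[4][2] = 0.5000

0.500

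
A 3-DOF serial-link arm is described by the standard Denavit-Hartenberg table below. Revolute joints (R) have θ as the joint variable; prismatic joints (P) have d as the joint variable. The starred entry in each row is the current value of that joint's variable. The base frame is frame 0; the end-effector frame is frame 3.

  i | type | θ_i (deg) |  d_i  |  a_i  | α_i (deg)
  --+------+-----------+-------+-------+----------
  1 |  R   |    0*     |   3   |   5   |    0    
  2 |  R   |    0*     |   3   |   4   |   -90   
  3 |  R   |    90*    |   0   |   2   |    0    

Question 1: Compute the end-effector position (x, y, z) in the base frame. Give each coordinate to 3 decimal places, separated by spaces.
after link 1: o_1 = (5.0000, 0.0000, 3.0000)
after link 2: o_2 = (9.0000, 0.0000, 6.0000)
after link 3: o_3 = (9.0000, 0.0000, 4.0000)

9.000 0.000 4.000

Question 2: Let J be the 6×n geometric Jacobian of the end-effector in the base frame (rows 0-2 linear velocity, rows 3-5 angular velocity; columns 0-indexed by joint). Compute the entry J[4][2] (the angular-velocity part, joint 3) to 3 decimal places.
1.000

axis z_2 = (0.0000,1.0000,0.0000); lever o_n−o_2 = (0.0000,0.0000,-2.0000)
cross product → J_v[:, 2] = (-2.0000,0.0000,0.0000)
J_ω[:, 2] = z_2
entry J[4][2] = 1.0000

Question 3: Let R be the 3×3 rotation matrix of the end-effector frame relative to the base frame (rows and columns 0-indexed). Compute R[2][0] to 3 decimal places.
-1.000

End-effector x-axis (col 0 of R) = (0.0000,0.0000,-1.0000)
R[2][0] = -1.0000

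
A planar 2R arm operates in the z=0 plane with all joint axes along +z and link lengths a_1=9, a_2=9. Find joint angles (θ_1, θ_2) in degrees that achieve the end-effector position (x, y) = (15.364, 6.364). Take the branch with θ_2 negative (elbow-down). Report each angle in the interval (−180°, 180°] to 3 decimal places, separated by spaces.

cos θ_2 = (276.5530−9²−9²)/(2·9·9) = 0.7071; θ_2 = -44.9992° (elbow-down)
β = atan2(6.3640,15.3640) = 22.5001°; ψ = atan2(-6.3639,15.3641) = -22.4996°
θ_1 = β − ψ = 44.9996°

45.000 -44.999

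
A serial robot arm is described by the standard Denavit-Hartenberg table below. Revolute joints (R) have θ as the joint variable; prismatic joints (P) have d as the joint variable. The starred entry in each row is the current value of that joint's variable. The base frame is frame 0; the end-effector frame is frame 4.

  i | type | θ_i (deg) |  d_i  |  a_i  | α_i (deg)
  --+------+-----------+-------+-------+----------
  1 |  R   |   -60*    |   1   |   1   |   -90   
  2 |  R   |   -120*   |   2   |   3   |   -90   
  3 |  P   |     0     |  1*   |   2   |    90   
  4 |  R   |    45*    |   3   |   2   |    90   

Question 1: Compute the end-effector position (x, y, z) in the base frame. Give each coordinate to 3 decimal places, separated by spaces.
4.272 2.601 7.762

after link 1: o_1 = (0.5000, -0.8660, 1.0000)
after link 2: o_2 = (1.4821, 1.4330, 3.5981)
after link 3: o_3 = (1.4151, 1.5490, 5.8301)
after link 4: o_4 = (4.2720, 2.6008, 7.7620)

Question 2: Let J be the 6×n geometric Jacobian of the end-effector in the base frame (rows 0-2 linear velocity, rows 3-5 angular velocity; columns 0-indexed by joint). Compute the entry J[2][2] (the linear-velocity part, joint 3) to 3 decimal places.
0.500

prismatic axis z_2 = (0.4330,-0.7500,0.5000)
J_v[:, 2] = z_2; J_ω[:, 2] = (0,0,0)
entry J[2][2] = 0.5000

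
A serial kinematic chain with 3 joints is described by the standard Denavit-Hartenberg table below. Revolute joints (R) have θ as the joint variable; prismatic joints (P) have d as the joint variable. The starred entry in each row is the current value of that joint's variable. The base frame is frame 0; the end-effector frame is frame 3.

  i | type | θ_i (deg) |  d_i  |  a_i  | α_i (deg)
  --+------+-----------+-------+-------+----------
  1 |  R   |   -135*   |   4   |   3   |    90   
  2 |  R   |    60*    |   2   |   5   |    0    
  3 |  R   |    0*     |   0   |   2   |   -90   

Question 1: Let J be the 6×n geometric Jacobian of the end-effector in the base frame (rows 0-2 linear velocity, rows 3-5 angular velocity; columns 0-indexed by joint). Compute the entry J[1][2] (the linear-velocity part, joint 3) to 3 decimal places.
axis z_2 = (-0.7071,0.7071,0.0000); lever o_n−o_2 = (-0.7071,-0.7071,1.7321)
cross product → J_v[:, 2] = (1.2247,1.2247,1.0000)
J_ω[:, 2] = z_2
entry J[1][2] = 1.2247

1.225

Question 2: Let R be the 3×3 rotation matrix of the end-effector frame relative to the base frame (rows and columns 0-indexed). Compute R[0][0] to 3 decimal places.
End-effector x-axis (col 0 of R) = (-0.3536,-0.3536,0.8660)
R[0][0] = -0.3536

-0.354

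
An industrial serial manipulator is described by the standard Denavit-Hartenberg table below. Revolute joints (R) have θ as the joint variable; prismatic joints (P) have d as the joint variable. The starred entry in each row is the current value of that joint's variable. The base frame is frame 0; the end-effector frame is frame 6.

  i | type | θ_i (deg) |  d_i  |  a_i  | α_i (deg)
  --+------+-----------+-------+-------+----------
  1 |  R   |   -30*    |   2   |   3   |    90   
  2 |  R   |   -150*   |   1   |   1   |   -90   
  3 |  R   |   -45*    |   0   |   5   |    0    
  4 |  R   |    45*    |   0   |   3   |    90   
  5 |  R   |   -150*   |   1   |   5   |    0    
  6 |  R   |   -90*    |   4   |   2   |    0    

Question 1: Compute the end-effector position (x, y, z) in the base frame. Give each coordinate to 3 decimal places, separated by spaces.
after link 1: o_1 = (2.5981, -1.5000, 2.0000)
after link 2: o_2 = (1.3481, -1.9330, 1.5000)
after link 3: o_3 = (-3.0713, -3.4639, -0.2678)
after link 4: o_4 = (-5.3213, -2.1649, -1.7678)
after link 5: o_5 = (-3.6563, -4.2809, 2.5624)
after link 6: o_6 = (-4.1563, -8.6111, 1.5624)

-4.156 -8.611 1.562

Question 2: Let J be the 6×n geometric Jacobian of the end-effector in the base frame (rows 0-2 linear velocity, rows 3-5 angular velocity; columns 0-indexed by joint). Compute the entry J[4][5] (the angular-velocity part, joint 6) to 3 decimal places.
axis z_5 = (-0.5000,-0.8660,0.0000); lever o_n−o_5 = (-0.5000,-4.3301,-1.0000)
cross product → J_v[:, 5] = (0.8660,-0.5000,1.7321)
J_ω[:, 5] = z_5
entry J[4][5] = -0.8660

-0.866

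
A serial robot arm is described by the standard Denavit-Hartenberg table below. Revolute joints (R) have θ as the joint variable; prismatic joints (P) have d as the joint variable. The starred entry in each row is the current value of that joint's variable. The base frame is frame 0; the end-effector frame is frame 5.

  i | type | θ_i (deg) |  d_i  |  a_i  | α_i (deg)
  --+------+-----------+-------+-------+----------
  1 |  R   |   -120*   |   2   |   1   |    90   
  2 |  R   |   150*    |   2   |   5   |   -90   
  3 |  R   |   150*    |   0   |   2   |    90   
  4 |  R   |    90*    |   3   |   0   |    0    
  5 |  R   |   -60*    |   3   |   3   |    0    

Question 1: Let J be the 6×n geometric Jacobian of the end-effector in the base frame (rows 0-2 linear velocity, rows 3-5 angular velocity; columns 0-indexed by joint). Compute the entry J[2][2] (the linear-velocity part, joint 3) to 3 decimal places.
-3.748

axis z_2 = (0.2500,0.4330,-0.8660); lever o_n−o_2 = (6.4408,-3.8346,-1.7901)
cross product → J_v[:, 2] = (-4.0960,-5.1304,-3.7476)
J_ω[:, 2] = z_2
entry J[2][2] = -3.7476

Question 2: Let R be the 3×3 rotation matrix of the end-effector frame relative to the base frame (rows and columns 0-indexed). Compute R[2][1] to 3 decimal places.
-0.533

End-effector y-axis (col 1 of R) = (0.1875,0.8248,-0.5335)
R[2][1] = -0.5335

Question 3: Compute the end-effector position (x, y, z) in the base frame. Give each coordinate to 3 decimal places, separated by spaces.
after link 1: o_1 = (-0.5000, -0.8660, 2.0000)
after link 2: o_2 = (-0.0670, 3.8840, 4.5000)
after link 3: o_3 = (0.0490, 2.0849, 3.6340)
after link 4: o_4 = (2.9486, 1.9109, 4.3840)
after link 5: o_5 = (6.3738, 0.0494, 2.7099)

6.374 0.049 2.710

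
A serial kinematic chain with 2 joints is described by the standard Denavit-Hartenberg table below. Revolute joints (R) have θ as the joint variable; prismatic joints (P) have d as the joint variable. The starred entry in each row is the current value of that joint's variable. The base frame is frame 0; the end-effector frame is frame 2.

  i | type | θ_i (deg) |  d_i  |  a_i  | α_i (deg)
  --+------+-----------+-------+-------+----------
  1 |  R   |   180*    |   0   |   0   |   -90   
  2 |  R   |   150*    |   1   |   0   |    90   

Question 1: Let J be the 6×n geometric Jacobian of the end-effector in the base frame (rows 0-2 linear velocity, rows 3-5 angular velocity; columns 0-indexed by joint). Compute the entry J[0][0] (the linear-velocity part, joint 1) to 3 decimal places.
1.000

axis z_0 = ẑ; lever o_n−o_0 = (-0.0000,-1.0000,0.0000)
cross product → J_v[:, 0] = (1.0000,-0.0000,0.0000)
J_ω[:, 0] = z_0
entry J[0][0] = 1.0000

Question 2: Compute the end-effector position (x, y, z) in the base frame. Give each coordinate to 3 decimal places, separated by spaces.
after link 1: o_1 = (0.0000, 0.0000, 0.0000)
after link 2: o_2 = (-0.0000, -1.0000, 0.0000)

-0.000 -1.000 0.000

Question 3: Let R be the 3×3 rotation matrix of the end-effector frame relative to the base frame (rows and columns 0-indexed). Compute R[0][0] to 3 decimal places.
0.866

End-effector x-axis (col 0 of R) = (0.8660,-0.0000,-0.5000)
R[0][0] = 0.8660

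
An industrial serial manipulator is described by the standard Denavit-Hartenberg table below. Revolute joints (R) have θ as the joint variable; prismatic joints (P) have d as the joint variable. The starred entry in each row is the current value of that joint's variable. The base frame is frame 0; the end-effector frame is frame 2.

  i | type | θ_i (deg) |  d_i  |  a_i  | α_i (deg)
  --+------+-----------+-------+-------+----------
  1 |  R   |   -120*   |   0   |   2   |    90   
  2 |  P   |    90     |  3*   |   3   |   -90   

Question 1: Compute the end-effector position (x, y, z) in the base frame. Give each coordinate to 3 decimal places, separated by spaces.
after link 1: o_1 = (-1.0000, -1.7321, 0.0000)
after link 2: o_2 = (-3.5981, -0.2321, 3.0000)

-3.598 -0.232 3.000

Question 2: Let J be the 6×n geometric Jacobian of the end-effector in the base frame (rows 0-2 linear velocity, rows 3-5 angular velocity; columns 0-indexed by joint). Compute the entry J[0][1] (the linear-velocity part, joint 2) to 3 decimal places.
prismatic axis z_1 = (-0.8660,0.5000,0.0000)
J_v[:, 1] = z_1; J_ω[:, 1] = (0,0,0)
entry J[0][1] = -0.8660

-0.866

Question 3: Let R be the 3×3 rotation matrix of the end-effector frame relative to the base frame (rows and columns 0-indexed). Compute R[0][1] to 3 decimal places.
0.866

End-effector y-axis (col 1 of R) = (0.8660,-0.5000,-0.0000)
R[0][1] = 0.8660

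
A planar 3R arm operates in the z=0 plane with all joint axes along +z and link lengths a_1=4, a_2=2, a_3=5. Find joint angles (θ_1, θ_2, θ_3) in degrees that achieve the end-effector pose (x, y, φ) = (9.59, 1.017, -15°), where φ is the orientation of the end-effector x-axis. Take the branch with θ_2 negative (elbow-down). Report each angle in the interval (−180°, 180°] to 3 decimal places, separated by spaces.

wrist centre = target − a_3·(cos φ, sin φ) = (4.7604, 2.3111)
cos θ_2 = (28.0023−4²−2²)/(2·4·2) = 0.5001; θ_2 = -59.9905° (elbow-down)
β = atan2(2.3111,4.7604) = 25.8959°; ψ = atan2(-1.7319,5.0003) = -19.1039°
θ_1 = β − ψ = 44.9998°
θ_3 = φ − θ_1 − θ_2 = -0.0093° (wrapped to (-180°,180°])

45.000 -59.991 -0.009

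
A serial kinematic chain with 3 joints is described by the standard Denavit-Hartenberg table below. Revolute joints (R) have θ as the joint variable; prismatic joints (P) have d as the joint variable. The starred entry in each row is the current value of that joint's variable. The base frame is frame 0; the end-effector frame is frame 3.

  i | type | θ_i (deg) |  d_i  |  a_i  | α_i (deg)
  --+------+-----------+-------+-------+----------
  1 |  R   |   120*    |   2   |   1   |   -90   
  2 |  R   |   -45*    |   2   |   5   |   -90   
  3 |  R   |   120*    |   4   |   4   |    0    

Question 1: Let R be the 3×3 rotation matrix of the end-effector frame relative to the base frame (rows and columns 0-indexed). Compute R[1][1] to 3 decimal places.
-0.780

End-effector y-axis (col 1 of R) = (-0.1268,-0.7803,-0.6124)
R[1][1] = -0.7803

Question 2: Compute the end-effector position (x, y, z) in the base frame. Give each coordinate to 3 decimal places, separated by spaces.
-1.707 5.885 1.293

after link 1: o_1 = (-0.5000, 0.8660, 2.0000)
after link 2: o_2 = (-3.9998, 2.9279, 5.5355)
after link 3: o_3 = (-1.7069, 5.8847, 1.2929)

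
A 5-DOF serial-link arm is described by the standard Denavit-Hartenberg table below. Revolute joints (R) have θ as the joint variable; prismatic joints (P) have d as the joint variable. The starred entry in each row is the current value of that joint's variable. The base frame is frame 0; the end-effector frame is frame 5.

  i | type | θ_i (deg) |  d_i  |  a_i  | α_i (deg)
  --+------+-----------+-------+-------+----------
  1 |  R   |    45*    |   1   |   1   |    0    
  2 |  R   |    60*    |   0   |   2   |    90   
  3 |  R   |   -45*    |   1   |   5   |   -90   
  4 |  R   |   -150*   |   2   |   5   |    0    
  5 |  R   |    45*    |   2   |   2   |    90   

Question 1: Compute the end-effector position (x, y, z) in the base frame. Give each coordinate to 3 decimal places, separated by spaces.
4.676 6.881 3.721

after link 1: o_1 = (0.7071, 0.7071, 1.0000)
after link 2: o_2 = (0.1895, 2.6390, 1.0000)
after link 3: o_3 = (0.2403, 6.3128, -2.5355)
after link 4: o_4 = (3.0816, 5.3684, 1.9405)
after link 5: o_5 = (4.6763, 6.8809, 3.7208)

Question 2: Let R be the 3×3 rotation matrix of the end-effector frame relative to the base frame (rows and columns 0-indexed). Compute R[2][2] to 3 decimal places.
End-effector z-axis (col 2 of R) = (-0.0732,-0.7267,0.6830)
R[2][2] = 0.6830

0.683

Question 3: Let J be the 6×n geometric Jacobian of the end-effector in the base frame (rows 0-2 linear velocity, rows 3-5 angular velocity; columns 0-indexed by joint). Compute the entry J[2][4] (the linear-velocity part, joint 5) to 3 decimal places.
-1.366

axis z_4 = (-0.1830,0.6830,0.7071); lever o_n−o_4 = (1.5947,1.5125,1.7802)
cross product → J_v[:, 4] = (0.1464,1.4535,-1.3660)
J_ω[:, 4] = z_4
entry J[2][4] = -1.3660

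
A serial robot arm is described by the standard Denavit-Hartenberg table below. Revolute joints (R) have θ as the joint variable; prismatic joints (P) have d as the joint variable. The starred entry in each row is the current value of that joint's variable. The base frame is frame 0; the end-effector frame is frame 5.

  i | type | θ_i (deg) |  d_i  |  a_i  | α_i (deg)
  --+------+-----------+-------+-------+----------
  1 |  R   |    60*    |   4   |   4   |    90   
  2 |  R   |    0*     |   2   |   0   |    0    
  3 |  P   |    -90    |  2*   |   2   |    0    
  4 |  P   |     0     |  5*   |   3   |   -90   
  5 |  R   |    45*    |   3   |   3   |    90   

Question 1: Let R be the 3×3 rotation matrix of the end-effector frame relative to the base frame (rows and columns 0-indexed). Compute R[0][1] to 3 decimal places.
End-effector y-axis (col 1 of R) = (0.5000,0.8660,0.0000)
R[0][1] = 0.5000

0.500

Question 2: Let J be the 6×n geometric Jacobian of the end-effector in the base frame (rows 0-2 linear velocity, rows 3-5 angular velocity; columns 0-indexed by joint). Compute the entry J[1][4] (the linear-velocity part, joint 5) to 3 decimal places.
1.061

axis z_4 = (0.5000,0.8660,0.0000); lever o_n−o_4 = (-0.3371,3.6587,-2.1213)
cross product → J_v[:, 4] = (-1.8371,1.0607,2.1213)
J_ω[:, 4] = z_4
entry J[1][4] = 1.0607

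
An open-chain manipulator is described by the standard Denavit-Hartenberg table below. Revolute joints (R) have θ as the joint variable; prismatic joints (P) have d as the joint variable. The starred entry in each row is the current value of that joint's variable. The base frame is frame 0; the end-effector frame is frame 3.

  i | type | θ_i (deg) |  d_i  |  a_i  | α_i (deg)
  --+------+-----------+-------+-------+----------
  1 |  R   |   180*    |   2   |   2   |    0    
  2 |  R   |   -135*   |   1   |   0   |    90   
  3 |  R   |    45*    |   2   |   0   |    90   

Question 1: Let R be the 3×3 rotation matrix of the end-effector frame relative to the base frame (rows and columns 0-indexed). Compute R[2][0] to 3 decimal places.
End-effector x-axis (col 0 of R) = (0.5000,0.5000,0.7071)
R[2][0] = 0.7071

0.707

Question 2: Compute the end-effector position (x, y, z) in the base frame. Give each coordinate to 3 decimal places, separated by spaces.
-0.586 -1.414 3.000

after link 1: o_1 = (-2.0000, 0.0000, 2.0000)
after link 2: o_2 = (-2.0000, 0.0000, 3.0000)
after link 3: o_3 = (-0.5858, -1.4142, 3.0000)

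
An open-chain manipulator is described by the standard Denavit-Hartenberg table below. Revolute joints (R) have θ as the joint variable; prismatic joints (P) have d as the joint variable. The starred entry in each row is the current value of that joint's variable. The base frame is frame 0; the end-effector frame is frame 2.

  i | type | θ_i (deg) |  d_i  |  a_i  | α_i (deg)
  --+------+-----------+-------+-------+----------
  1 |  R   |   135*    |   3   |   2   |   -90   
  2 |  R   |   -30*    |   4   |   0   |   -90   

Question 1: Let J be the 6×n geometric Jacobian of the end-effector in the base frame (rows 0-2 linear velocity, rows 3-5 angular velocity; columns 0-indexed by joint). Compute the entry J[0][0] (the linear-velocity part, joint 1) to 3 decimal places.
axis z_0 = ẑ; lever o_n−o_0 = (-4.2426,-1.4142,3.0000)
cross product → J_v[:, 0] = (1.4142,-4.2426,0.0000)
J_ω[:, 0] = z_0
entry J[0][0] = 1.4142

1.414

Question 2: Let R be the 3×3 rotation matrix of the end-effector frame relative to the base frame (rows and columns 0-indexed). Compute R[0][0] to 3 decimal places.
-0.612

End-effector x-axis (col 0 of R) = (-0.6124,0.6124,0.5000)
R[0][0] = -0.6124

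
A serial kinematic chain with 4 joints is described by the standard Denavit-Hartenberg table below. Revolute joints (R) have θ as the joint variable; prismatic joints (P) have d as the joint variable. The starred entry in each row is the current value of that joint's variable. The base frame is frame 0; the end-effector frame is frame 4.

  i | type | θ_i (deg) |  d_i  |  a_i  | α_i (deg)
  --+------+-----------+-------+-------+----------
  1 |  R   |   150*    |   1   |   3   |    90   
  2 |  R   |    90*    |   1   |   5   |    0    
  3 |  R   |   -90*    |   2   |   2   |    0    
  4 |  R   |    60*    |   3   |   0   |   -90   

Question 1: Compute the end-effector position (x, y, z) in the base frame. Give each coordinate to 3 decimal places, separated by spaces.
-1.330 7.696 6.000

after link 1: o_1 = (-2.5981, 1.5000, 1.0000)
after link 2: o_2 = (-2.0981, 2.3660, 6.0000)
after link 3: o_3 = (-2.8301, 5.0981, 6.0000)
after link 4: o_4 = (-1.3301, 7.6962, 6.0000)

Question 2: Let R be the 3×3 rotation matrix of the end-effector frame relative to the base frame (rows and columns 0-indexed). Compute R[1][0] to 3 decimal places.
End-effector x-axis (col 0 of R) = (-0.4330,0.2500,0.8660)
R[1][0] = 0.2500

0.250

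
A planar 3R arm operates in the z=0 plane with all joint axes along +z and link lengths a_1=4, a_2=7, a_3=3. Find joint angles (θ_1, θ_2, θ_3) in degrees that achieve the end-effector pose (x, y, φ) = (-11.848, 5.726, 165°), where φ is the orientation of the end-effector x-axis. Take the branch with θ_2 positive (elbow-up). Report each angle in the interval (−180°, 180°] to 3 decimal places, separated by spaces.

122.118 44.991 -2.109

wrist centre = target − a_3·(cos φ, sin φ) = (-8.9502, 4.9495)
cos θ_2 = (104.6045−4²−7²)/(2·4·7) = 0.7072; θ_2 = 44.9906° (elbow-up)
β = atan2(4.9495,-8.9502) = 151.0571°; ψ = atan2(4.9489,8.9506) = 28.9391°
θ_1 = β − ψ = 122.1180°
θ_3 = φ − θ_1 − θ_2 = -2.1086° (wrapped to (-180°,180°])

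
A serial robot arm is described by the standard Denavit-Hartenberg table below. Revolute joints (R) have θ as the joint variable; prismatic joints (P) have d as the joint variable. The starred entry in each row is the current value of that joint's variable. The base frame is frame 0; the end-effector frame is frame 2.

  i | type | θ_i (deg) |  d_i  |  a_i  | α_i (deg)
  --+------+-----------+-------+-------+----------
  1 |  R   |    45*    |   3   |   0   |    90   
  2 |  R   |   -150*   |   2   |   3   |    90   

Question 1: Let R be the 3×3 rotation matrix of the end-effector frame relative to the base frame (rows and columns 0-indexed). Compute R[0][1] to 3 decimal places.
End-effector y-axis (col 1 of R) = (0.7071,-0.7071,0.0000)
R[0][1] = 0.7071

0.707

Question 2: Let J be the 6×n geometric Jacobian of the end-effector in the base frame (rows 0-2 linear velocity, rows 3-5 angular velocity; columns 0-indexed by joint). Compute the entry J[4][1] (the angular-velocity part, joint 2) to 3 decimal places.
-0.707

axis z_1 = (0.7071,-0.7071,0.0000); lever o_n−o_1 = (-0.4229,-3.2513,-1.5000)
cross product → J_v[:, 1] = (1.0607,1.0607,-2.5981)
J_ω[:, 1] = z_1
entry J[4][1] = -0.7071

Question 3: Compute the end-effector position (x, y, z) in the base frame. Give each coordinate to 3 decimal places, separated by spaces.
after link 1: o_1 = (0.0000, 0.0000, 3.0000)
after link 2: o_2 = (-0.4229, -3.2513, 1.5000)

-0.423 -3.251 1.500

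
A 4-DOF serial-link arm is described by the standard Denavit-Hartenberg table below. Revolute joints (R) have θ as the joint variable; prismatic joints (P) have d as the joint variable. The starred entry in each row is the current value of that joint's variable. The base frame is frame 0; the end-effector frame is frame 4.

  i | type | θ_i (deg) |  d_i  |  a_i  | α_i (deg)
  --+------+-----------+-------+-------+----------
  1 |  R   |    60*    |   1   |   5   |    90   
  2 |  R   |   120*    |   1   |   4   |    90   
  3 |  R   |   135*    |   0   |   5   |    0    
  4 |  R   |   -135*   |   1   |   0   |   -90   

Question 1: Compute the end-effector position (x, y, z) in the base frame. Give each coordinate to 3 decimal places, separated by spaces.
6.745 2.611 1.902

after link 1: o_1 = (2.5000, 4.3301, 1.0000)
after link 2: o_2 = (2.3660, 2.0981, 4.4641)
after link 3: o_3 = (6.3118, 1.8612, 1.4022)
after link 4: o_4 = (6.7448, 2.6112, 1.9022)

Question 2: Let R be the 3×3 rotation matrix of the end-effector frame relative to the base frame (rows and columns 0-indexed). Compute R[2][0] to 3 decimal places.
End-effector x-axis (col 0 of R) = (-0.2500,-0.4330,0.8660)
R[2][0] = 0.8660

0.866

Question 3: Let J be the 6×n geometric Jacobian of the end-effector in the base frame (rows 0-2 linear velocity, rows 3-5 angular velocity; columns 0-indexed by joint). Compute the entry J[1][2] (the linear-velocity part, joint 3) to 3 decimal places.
3.299

axis z_2 = (0.4330,0.7500,0.5000); lever o_n−o_2 = (4.3788,0.5132,-2.5619)
cross product → J_v[:, 2] = (-2.1780,3.2987,-3.0619)
J_ω[:, 2] = z_2
entry J[1][2] = 3.2987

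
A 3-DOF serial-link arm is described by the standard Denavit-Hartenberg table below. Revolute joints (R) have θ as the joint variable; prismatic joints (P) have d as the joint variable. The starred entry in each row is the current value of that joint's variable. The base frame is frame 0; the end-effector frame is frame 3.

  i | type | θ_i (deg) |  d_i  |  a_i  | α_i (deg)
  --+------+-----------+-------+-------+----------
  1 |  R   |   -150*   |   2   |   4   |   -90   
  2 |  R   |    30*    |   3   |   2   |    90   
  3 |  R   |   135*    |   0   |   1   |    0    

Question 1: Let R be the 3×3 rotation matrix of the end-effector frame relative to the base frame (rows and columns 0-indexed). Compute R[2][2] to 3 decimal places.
0.866

End-effector z-axis (col 2 of R) = (-0.4330,-0.2500,0.8660)
R[2][2] = 0.8660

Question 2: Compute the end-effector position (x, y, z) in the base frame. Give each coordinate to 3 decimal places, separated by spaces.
after link 1: o_1 = (-3.4641, -2.0000, 2.0000)
after link 2: o_2 = (-3.4641, -5.4641, 1.0000)
after link 3: o_3 = (-2.5802, -5.7703, 1.3536)

-2.580 -5.770 1.354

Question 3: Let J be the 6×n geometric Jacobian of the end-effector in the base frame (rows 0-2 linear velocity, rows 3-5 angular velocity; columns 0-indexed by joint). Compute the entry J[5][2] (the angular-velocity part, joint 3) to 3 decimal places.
axis z_2 = (-0.4330,-0.2500,0.8660); lever o_n−o_2 = (0.8839,-0.3062,0.3536)
cross product → J_v[:, 2] = (0.1768,0.9186,0.3536)
J_ω[:, 2] = z_2
entry J[5][2] = 0.8660

0.866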